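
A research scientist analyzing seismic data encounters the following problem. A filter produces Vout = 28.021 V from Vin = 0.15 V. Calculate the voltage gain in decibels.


Voltage gain in dB:
G = 20 * log10(Vout / Vin)
  = 20 * log10(28.021 / 0.15)
  = 20 * log10(186.806667)
  = 20 * 2.271392
  = 45.43 dB

45.43 dB


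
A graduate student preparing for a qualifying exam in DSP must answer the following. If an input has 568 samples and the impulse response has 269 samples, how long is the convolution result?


Linear convolution output length:
L = N + M - 1
  = 568 + 269 - 1
  = 836 samples

836


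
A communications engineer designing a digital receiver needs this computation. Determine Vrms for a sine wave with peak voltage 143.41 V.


RMS voltage for a sinusoidal waveform:
V_rms = V_peak / sqrt(2)
      = 143.41 / 1.414214
      = 101.406 V

101.406 V


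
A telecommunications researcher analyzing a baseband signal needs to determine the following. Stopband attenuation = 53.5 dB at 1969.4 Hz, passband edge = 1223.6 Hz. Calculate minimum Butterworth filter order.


Butterworth filter order formula:
n = log10(10^(A/10) - 1) / (2 * log10(f_stop/f_pass))
10^(53.5/10) - 1 = 223871.1139
f_stop/f_pass = 1969.4 / 1223.6 = 1.6095
n = 12.9418 -> ceil = 13

13


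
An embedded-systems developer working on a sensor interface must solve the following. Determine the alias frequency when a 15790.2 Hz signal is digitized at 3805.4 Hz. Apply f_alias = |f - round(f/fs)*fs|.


Compute the nearest integer multiple of fs to the signal:
n = round(15790.2 / 3805.4) = 4
f_alias = |15790.2 - 4 * 3805.4|
        = |15790.2 - 15221.6|
        = 568.6 Hz

568.6


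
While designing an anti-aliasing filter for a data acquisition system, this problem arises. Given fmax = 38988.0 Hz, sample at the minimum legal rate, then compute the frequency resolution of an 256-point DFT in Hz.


Step 1 — Nyquist sampling rate:
fs = 2 * fmax = 2 * 38988.0 = 77976.0 Hz

Step 2 — DFT bin spacing:
df = fs / N = 77976.0 / 256 = 304.5938 Hz

304.5938 Hz


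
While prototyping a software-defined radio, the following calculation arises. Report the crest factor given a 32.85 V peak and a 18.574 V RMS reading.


Crest factor is the ratio of peak to RMS:
CF = V_peak / V_rms
   = 32.85 / 18.574
   = 1.7686

1.7686


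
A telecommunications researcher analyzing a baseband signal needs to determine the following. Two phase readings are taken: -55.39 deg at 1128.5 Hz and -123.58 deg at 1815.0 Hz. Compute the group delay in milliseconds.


Group delay from phase difference:
tau = -d(phi)/d(omega)
d(phi) = -68.19 deg = -1.19014 rad
d(omega) = 2*pi*(1815.0 - 1128.5) = 4313.4067 rad/s
tau = -(-1.19014) / 4313.4067
    = 0.2759 ms

0.2759 ms


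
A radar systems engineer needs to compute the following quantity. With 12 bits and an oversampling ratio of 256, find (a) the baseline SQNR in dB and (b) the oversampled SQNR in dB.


Step 1 — baseline SQNR at Nyquist:
SQNR_base = 6.02*N + 1.76
          = 6.02*12 + 1.76
          = 74.0 dB

Step 2 — oversampling processing gain:
G = 10*log10(OSR) = 10*log10(256) = 24.08 dB

Step 3 — total:
SQNR_total = 74.0 + 24.08 = 98.08 dB

Base SQNR = 74.0 dB; oversampled SQNR = 98.08 dB


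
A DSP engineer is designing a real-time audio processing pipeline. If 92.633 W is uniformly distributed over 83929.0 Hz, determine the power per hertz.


Power spectral density:
PSD = P / BW
    = 92.633 / 83929.0
    = 0.00110371 W/Hz

0.00110371 W/Hz


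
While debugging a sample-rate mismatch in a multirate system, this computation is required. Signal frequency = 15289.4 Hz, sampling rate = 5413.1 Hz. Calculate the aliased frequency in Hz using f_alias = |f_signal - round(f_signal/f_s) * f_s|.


Compute the nearest integer multiple of fs to the signal:
n = round(15289.4 / 5413.1) = 3
f_alias = |15289.4 - 3 * 5413.1|
        = |15289.4 - 16239.3|
        = 949.9 Hz

949.9


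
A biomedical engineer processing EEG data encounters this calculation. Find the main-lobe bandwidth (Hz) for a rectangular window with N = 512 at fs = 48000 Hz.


Main lobe width for a rectangular window:
Width = 2 * fs / N
      = 2 * 48000 / 512
      = 96000 / 512
      = 187.5 Hz

187.5 Hz


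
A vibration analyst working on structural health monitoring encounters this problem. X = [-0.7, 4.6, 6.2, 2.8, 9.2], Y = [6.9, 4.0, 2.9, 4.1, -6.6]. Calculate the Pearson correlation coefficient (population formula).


Pearson correlation coefficient (population):
r = cov(X,Y) / (std(X) * std(Y))
Mean X = 4.42, Mean Y = 2.26
Cov(X,Y) = -13.5272
Std(X) = 3.313246, Std(Y) = 4.622813
r = -0.8832

-0.8832


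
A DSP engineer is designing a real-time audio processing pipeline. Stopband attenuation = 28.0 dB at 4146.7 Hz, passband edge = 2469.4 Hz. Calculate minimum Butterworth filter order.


Butterworth filter order formula:
n = log10(10^(A/10) - 1) / (2 * log10(f_stop/f_pass))
10^(28.0/10) - 1 = 629.9573
f_stop/f_pass = 4146.7 / 2469.4 = 1.6792
n = 6.2176 -> ceil = 7

7


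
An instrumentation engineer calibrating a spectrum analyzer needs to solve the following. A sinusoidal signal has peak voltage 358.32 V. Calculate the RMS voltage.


RMS voltage for a sinusoidal waveform:
V_rms = V_peak / sqrt(2)
      = 358.32 / 1.414214
      = 253.371 V

253.371 V


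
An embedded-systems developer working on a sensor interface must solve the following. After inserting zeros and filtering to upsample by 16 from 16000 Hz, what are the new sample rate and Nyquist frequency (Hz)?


Step 1 — output sample rate after interpolation by L:
fs_out = L * fs_in = 16 * 16000 = 256000 Hz

Step 2 — Nyquist frequency of the output stream:
f_Nyq = fs_out / 2 = 256000 / 2 = 128000.0 Hz

fs_out = 256000 Hz; f_Nyquist = 128000.0 Hz


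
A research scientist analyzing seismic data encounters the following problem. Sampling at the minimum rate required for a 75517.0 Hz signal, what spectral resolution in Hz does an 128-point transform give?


Step 1 — Nyquist sampling rate:
fs = 2 * fmax = 2 * 75517.0 = 151034.0 Hz

Step 2 — DFT bin spacing:
df = fs / N = 151034.0 / 128 = 1179.9531 Hz

1179.9531 Hz


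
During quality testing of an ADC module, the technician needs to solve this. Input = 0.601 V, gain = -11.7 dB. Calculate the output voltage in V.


Output voltage from dB gain:
V_out = V_in * 10^(gain_dB / 20)
      = 0.601 * 10^(-11.7 / 20)
      = 0.601 * 0.260016
      = 0.1563 V

0.1563 V


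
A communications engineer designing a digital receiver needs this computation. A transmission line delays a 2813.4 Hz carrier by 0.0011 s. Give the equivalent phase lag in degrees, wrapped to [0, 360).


Phase shift from frequency and time delay:
phi = 360 * f * t_delay
    = 360 * 2813.4 * 0.0011
    = 1114.11 degrees
    mod 360 = 34.11 degrees

34.11 degrees


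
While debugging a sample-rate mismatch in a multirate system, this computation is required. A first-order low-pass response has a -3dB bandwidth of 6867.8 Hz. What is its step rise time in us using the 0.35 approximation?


Rise time from bandwidth relationship:
tr = 0.35 / BW
   = 0.35 / 6867.8
   = 5.096246251e-05 s
   = 50.9625 us

50.9625 us


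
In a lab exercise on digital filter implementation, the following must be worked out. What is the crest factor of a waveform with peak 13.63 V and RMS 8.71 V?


Crest factor is the ratio of peak to RMS:
CF = V_peak / V_rms
   = 13.63 / 8.71
   = 1.5649

1.5649


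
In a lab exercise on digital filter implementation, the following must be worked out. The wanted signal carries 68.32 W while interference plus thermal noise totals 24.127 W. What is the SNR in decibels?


SNR in decibels:
SNR = 10 * log10(Ps / Pn)
    = 10 * log10(68.32 / 24.127)
    = 10 * log10(2.8317)
    = 10 * 0.452
    = 4.52 dB

4.52 dB


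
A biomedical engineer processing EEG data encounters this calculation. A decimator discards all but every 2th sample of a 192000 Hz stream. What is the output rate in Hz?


Decimation reduces the sample rate:
fs_out = fs_in / M
       = 192000 / 2
       = 96000.0 Hz

96000.0 Hz


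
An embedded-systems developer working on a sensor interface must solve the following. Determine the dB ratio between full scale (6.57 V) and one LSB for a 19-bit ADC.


Dynamic range from full-scale to LSB:
V_min = V_max / 2^bits = 6.57 / 2^19
DR = 20 * log10(V_max / V_min)
   = 20 * log10(2^19)
   = 20 * 19 * log10(2)
   = 114.39 dB

114.39 dB


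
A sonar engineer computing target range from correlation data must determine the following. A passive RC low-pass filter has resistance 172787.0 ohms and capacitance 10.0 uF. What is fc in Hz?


Cutoff frequency of a first-order RC filter:
fc = 1 / (2 * pi * R * C)
C = 10.0 uF = 1e-05 F
fc = 1 / (2 * pi * 172787.0 * 1e-05)
   = 1 / 10.856527396716
   = 0.09211 Hz

0.09211 Hz


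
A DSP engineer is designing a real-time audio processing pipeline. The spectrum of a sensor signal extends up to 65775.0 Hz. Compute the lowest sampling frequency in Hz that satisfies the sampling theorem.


The Nyquist rate is twice the maximum frequency component.
fs_min = 2 * fmax
      = 2 * 65775.0
      = 131550.0 Hz

131550.0


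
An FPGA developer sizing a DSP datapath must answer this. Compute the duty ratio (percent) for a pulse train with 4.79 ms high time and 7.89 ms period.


Duty cycle as a percentage:
DC = (t_on / T) * 100
   = (4.79 / 7.89) * 100
   = 0.607098 * 100
   = 60.71 %

60.71 %


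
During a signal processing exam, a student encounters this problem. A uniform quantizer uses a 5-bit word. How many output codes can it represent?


Number of quantization levels = 2^N
= 2^5
= 32

32


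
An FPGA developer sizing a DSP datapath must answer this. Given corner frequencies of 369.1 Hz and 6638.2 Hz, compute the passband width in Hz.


Bandwidth is the difference of -3dB frequencies:
BW = f_high - f_low
   = 6638.2 - 369.1
   = 6269.1 Hz

6269.1 Hz


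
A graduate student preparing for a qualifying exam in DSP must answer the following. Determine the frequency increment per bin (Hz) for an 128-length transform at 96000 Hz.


DFT frequency resolution:
df = fs / N
   = 96000 / 128
   = 750.0 Hz

750.0 Hz


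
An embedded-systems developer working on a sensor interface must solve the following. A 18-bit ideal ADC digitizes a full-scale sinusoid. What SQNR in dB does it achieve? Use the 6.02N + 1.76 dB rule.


Theoretical SNR for a full-scale sinusoid:
SNR = 6.02 * N + 1.76
    = 6.02 * 18 + 1.76
    = 108.36 + 1.76
    = 110.12 dB

110.12 dB


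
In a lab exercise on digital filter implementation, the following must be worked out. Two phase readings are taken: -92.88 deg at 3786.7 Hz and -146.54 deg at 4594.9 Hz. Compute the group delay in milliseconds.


Group delay from phase difference:
tau = -d(phi)/d(omega)
d(phi) = -53.66 deg = -0.936544 rad
d(omega) = 2*pi*(4594.9 - 3786.7) = 5078.0704 rad/s
tau = -(-0.936544) / 5078.0704
    = 0.1844 ms

0.1844 ms


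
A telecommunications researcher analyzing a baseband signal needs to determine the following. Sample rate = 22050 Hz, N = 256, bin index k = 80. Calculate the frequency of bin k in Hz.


Frequency of DFT bin k:
f_k = k * fs / N
    = 80 * 22050 / 256
    = 1764000 / 256
    = 6890.625 Hz

6890.625 Hz


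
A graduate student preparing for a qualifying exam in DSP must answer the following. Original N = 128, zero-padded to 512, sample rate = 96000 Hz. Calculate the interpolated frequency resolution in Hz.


Frequency resolution after zero-padding:
N_padded = 128 * 4 = 512
df = fs / N_padded
   = 96000 / 512
   = 187.5 Hz

187.5 Hz


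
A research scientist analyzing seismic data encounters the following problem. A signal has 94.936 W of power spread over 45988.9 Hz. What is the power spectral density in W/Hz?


Power spectral density:
PSD = P / BW
    = 94.936 / 45988.9
    = 0.00206432 W/Hz

0.00206432 W/Hz


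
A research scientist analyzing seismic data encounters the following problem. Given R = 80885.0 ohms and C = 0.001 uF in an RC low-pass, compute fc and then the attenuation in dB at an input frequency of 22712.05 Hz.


Step 1 — cutoff frequency:
fc = 1 / (2*pi*R*C)
C = 0.001 uF = 1e-09 F
fc = 1 / (2*pi*80885.0*1e-09)
   = 1967.669 Hz

Step 2 — magnitude at f = 22712.05 Hz:
|H(f)| = 1 / sqrt(1 + (f/fc)^2)
f/fc = 22712.05 / 1967.669 = 11.542617
|H| = 1 / sqrt(1 + 133.232007) = 0.0863122
|H|_dB = 20*log10(0.0863122) = -21.28 dB

fc = 1967.669 Hz; |H(22712.05 Hz)| = -21.28 dB


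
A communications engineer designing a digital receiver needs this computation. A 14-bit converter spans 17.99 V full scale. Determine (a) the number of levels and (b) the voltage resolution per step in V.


Step 1 — number of quantization levels:
L = 2^N = 2^14 = 16384

Step 2 — LSB step size:
delta = Vfs / L
      = 17.99 / 16384
      = 0.00109802 V

Levels = 16384; step size = 0.00109802 V


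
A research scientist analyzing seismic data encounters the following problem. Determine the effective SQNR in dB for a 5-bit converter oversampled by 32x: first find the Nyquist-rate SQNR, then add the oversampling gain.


Step 1 — baseline SQNR at Nyquist:
SQNR_base = 6.02*N + 1.76
          = 6.02*5 + 1.76
          = 31.86 dB

Step 2 — oversampling processing gain:
G = 10*log10(OSR) = 10*log10(32) = 15.05 dB

Step 3 — total:
SQNR_total = 31.86 + 15.05 = 46.91 dB

Base SQNR = 31.86 dB; oversampled SQNR = 46.91 dB


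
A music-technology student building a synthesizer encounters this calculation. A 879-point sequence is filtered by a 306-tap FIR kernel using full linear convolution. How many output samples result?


Linear convolution output length:
L = N + M - 1
  = 879 + 306 - 1
  = 1184 samples

1184


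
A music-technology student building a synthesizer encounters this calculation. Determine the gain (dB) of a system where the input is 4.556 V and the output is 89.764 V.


Voltage gain in dB:
G = 20 * log10(Vout / Vin)
  = 20 * log10(89.764 / 4.556)
  = 20 * log10(19.702371)
  = 20 * 1.294518
  = 25.89 dB

25.89 dB


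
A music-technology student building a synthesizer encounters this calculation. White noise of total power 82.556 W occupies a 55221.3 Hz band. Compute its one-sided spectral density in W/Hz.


Power spectral density:
PSD = P / BW
    = 82.556 / 55221.3
    = 0.001495 W/Hz

0.001495 W/Hz


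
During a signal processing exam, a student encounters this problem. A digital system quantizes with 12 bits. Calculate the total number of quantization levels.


Number of quantization levels = 2^N
= 2^12
= 4096

4096


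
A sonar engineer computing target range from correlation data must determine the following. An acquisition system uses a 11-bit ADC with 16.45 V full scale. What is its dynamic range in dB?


Dynamic range from full-scale to LSB:
V_min = V_max / 2^bits = 16.45 / 2^11
DR = 20 * log10(V_max / V_min)
   = 20 * log10(2^11)
   = 20 * 11 * log10(2)
   = 66.23 dB

66.23 dB


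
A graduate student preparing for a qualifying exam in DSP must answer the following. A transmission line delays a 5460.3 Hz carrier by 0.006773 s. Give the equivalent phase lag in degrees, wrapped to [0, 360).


Phase shift from frequency and time delay:
phi = 360 * f * t_delay
    = 360 * 5460.3 * 0.006773
    = 13313.74 degrees
    mod 360 = 353.74 degrees

353.74 degrees


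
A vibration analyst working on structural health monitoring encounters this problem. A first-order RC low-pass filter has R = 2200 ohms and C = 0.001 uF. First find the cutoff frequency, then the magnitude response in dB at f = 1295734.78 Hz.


Step 1 — cutoff frequency:
fc = 1 / (2*pi*R*C)
C = 0.001 uF = 1e-09 F
fc = 1 / (2*pi*2200*1e-09)
   = 72343.156 Hz

Step 2 — magnitude at f = 1295734.78 Hz:
|H(f)| = 1 / sqrt(1 + (f/fc)^2)
f/fc = 1295734.78 / 72343.156 = 17.910952
|H| = 1 / sqrt(1 + 320.802202) = 0.0557449
|H|_dB = 20*log10(0.0557449) = -25.08 dB

fc = 72343.156 Hz; |H(1295734.78 Hz)| = -25.08 dB


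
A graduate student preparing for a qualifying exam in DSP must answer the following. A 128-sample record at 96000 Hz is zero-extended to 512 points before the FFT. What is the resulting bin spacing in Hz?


Frequency resolution after zero-padding:
N_padded = 128 * 4 = 512
df = fs / N_padded
   = 96000 / 512
   = 187.5 Hz

187.5 Hz


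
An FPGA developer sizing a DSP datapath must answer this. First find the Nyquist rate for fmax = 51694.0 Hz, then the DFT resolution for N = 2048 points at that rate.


Step 1 — Nyquist sampling rate:
fs = 2 * fmax = 2 * 51694.0 = 103388.0 Hz

Step 2 — DFT bin spacing:
df = fs / N = 103388.0 / 2048 = 50.4824 Hz

50.4824 Hz


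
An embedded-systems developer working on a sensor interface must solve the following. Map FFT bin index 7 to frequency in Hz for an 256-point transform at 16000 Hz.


Frequency of DFT bin k:
f_k = k * fs / N
    = 7 * 16000 / 256
    = 112000 / 256
    = 437.5 Hz

437.5 Hz


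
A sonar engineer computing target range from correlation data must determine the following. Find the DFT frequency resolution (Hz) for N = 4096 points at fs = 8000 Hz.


DFT frequency resolution:
df = fs / N
   = 8000 / 4096
   = 1.9531 Hz

1.9531 Hz


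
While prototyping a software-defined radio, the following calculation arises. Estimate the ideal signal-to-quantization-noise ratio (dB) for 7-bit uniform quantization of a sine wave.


Theoretical SNR for a full-scale sinusoid:
SNR = 6.02 * N + 1.76
    = 6.02 * 7 + 1.76
    = 42.14 + 1.76
    = 43.9 dB

43.9 dB


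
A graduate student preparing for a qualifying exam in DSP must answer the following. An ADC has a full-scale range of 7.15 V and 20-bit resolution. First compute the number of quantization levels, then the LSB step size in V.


Step 1 — number of quantization levels:
L = 2^N = 2^20 = 1048576

Step 2 — LSB step size:
delta = Vfs / L
      = 7.15 / 1048576
      = 6.82e-06 V

Levels = 1048576; step size = 6.82e-06 V


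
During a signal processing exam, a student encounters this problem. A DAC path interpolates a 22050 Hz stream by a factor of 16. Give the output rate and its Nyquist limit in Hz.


Step 1 — output sample rate after interpolation by L:
fs_out = L * fs_in = 16 * 22050 = 352800 Hz

Step 2 — Nyquist frequency of the output stream:
f_Nyq = fs_out / 2 = 352800 / 2 = 176400.0 Hz

fs_out = 352800 Hz; f_Nyquist = 176400.0 Hz


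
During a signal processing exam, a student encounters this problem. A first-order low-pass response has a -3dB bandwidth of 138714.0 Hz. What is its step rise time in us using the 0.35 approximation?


Rise time from bandwidth relationship:
tr = 0.35 / BW
   = 0.35 / 138714.0
   = 2.523177185e-06 s
   = 2.5232 us

2.5232 us


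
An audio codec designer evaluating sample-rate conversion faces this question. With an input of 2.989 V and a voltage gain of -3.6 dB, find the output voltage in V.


Output voltage from dB gain:
V_out = V_in * 10^(gain_dB / 20)
      = 2.989 * 10^(-3.6 / 20)
      = 2.989 * 0.660693
      = 1.9748 V

1.9748 V


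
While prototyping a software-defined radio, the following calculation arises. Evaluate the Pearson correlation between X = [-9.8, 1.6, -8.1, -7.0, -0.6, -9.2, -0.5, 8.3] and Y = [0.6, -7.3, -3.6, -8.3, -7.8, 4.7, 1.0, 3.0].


Pearson correlation coefficient (population):
r = cov(X,Y) / (std(X) * std(Y))
Mean X = -3.1625, Mean Y = -2.2125
Cov(X,Y) = -0.054531
Std(X) = 5.993108, Std(Y) = 4.86401
r = -0.0019

-0.0019


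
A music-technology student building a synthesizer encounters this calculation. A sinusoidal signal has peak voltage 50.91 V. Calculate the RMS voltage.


RMS voltage for a sinusoidal waveform:
V_rms = V_peak / sqrt(2)
      = 50.91 / 1.414214
      = 35.999 V

35.999 V


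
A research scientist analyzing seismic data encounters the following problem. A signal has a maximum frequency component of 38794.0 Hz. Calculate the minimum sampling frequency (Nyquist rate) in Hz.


The Nyquist rate is twice the maximum frequency component.
fs_min = 2 * fmax
      = 2 * 38794.0
      = 77588.0 Hz

77588.0


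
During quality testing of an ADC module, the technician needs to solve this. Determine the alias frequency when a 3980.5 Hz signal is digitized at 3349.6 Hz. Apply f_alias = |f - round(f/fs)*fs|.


Compute the nearest integer multiple of fs to the signal:
n = round(3980.5 / 3349.6) = 1
f_alias = |3980.5 - 1 * 3349.6|
        = |3980.5 - 3349.6|
        = 630.9 Hz

630.9


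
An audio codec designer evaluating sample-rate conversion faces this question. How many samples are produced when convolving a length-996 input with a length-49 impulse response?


Linear convolution output length:
L = N + M - 1
  = 996 + 49 - 1
  = 1044 samples

1044


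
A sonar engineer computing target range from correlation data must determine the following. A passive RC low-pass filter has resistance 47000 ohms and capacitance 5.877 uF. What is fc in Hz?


Cutoff frequency of a first-order RC filter:
fc = 1 / (2 * pi * R * C)
C = 5.877 uF = 5.877e-06 F
fc = 1 / (2 * pi * 47000 * 5.877e-06)
   = 1 / 1.7355351623638
   = 0.576191 Hz

0.576191 Hz


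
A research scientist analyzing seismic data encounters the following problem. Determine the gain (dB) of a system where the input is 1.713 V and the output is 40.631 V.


Voltage gain in dB:
G = 20 * log10(Vout / Vin)
  = 20 * log10(40.631 / 1.713)
  = 20 * log10(23.719206)
  = 20 * 1.3751
  = 27.5 dB

27.5 dB


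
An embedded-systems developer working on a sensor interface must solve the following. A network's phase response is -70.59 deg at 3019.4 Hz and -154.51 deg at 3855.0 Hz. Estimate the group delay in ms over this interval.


Group delay from phase difference:
tau = -d(phi)/d(omega)
d(phi) = -83.92 deg = -1.46468 rad
d(omega) = 2*pi*(3855.0 - 3019.4) = 5250.2296 rad/s
tau = -(-1.46468) / 5250.2296
    = 0.279 ms

0.279 ms


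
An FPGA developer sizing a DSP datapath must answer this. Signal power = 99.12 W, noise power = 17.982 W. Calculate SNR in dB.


SNR in decibels:
SNR = 10 * log10(Ps / Pn)
    = 10 * log10(99.12 / 17.982)
    = 10 * log10(5.5122)
    = 10 * 0.7413
    = 7.41 dB

7.41 dB


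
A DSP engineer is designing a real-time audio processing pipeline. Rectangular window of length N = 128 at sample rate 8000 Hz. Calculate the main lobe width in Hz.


Main lobe width for a rectangular window:
Width = 2 * fs / N
      = 2 * 8000 / 128
      = 16000 / 128
      = 125.0 Hz

125.0 Hz


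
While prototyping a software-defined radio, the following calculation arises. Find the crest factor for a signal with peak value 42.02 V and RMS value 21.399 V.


Crest factor is the ratio of peak to RMS:
CF = V_peak / V_rms
   = 42.02 / 21.399
   = 1.9636

1.9636


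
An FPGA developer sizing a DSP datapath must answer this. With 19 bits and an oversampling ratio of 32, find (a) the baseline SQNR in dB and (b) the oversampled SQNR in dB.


Step 1 — baseline SQNR at Nyquist:
SQNR_base = 6.02*N + 1.76
          = 6.02*19 + 1.76
          = 116.14 dB

Step 2 — oversampling processing gain:
G = 10*log10(OSR) = 10*log10(32) = 15.05 dB

Step 3 — total:
SQNR_total = 116.14 + 15.05 = 131.19 dB

Base SQNR = 116.14 dB; oversampled SQNR = 131.19 dB


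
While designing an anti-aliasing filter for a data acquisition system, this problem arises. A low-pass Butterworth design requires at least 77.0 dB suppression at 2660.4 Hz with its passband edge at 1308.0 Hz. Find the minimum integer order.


Butterworth filter order formula:
n = log10(10^(A/10) - 1) / (2 * log10(f_stop/f_pass))
10^(77.0/10) - 1 = 50118722.3627
f_stop/f_pass = 2660.4 / 1308.0 = 2.0339
n = 12.4862 -> ceil = 13

13


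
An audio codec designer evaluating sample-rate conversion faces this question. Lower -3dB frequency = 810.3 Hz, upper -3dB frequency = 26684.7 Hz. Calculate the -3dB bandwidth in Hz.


Bandwidth is the difference of -3dB frequencies:
BW = f_high - f_low
   = 26684.7 - 810.3
   = 25874.4 Hz

25874.4 Hz


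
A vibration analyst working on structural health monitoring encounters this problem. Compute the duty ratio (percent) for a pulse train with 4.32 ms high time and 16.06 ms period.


Duty cycle as a percentage:
DC = (t_on / T) * 100
   = (4.32 / 16.06) * 100
   = 0.268991 * 100
   = 26.9 %

26.9 %


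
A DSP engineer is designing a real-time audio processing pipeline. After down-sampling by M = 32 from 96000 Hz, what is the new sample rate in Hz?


Decimation reduces the sample rate:
fs_out = fs_in / M
       = 96000 / 32
       = 3000.0 Hz

3000.0 Hz


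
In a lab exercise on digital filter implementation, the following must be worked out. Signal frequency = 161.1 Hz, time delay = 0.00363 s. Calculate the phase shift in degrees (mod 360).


Phase shift from frequency and time delay:
phi = 360 * f * t_delay
    = 360 * 161.1 * 0.00363
    = 210.53 degrees
    mod 360 = 210.53 degrees

210.53 degrees


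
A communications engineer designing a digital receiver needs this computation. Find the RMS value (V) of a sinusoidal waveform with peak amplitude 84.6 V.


RMS voltage for a sinusoidal waveform:
V_rms = V_peak / sqrt(2)
      = 84.6 / 1.414214
      = 59.821 V

59.821 V


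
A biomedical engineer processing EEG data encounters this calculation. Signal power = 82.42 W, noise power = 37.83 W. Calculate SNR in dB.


SNR in decibels:
SNR = 10 * log10(Ps / Pn)
    = 10 * log10(82.42 / 37.83)
    = 10 * log10(2.1787)
    = 10 * 0.3382
    = 3.38 dB

3.38 dB


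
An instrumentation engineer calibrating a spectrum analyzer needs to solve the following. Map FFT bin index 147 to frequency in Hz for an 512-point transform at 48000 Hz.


Frequency of DFT bin k:
f_k = k * fs / N
    = 147 * 48000 / 512
    = 7056000 / 512
    = 13781.25 Hz

13781.25 Hz


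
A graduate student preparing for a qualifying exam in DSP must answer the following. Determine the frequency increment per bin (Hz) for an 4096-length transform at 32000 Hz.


DFT frequency resolution:
df = fs / N
   = 32000 / 4096
   = 7.8125 Hz

7.8125 Hz


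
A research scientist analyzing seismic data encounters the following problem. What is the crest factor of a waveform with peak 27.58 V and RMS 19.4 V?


Crest factor is the ratio of peak to RMS:
CF = V_peak / V_rms
   = 27.58 / 19.4
   = 1.4216

1.4216


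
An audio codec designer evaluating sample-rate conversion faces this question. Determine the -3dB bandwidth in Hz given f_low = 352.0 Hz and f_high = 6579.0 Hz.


Bandwidth is the difference of -3dB frequencies:
BW = f_high - f_low
   = 6579.0 - 352.0
   = 6227.0 Hz

6227.0 Hz


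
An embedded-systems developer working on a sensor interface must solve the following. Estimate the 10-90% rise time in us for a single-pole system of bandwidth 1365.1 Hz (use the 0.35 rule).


Rise time from bandwidth relationship:
tr = 0.35 / BW
   = 0.35 / 1365.1
   = 0.0002563914732 s
   = 256.3915 us

256.3915 us


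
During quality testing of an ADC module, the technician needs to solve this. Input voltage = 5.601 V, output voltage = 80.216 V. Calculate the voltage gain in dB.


Voltage gain in dB:
G = 20 * log10(Vout / Vin)
  = 20 * log10(80.216 / 5.601)
  = 20 * log10(14.321728)
  = 20 * 1.155995
  = 23.12 dB

23.12 dB


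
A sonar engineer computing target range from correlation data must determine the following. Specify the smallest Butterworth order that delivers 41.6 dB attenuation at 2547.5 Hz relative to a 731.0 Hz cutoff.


Butterworth filter order formula:
n = log10(10^(A/10) - 1) / (2 * log10(f_stop/f_pass))
10^(41.6/10) - 1 = 14453.3977
f_stop/f_pass = 2547.5 / 731.0 = 3.485
n = 3.8362 -> ceil = 4

4


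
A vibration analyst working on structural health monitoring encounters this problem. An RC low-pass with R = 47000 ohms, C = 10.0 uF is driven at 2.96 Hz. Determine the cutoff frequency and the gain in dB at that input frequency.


Step 1 — cutoff frequency:
fc = 1 / (2*pi*R*C)
C = 10.0 uF = 1e-05 F
fc = 1 / (2*pi*47000*1e-05)
   = 0.338628 Hz

Step 2 — magnitude at f = 2.96 Hz:
|H(f)| = 1 / sqrt(1 + (f/fc)^2)
f/fc = 2.96 / 0.338628 = 8.741155
|H| = 1 / sqrt(1 + 76.407791) = 0.11366
|H|_dB = 20*log10(0.11366) = -18.89 dB

fc = 0.338628 Hz; |H(2.96 Hz)| = -18.89 dB


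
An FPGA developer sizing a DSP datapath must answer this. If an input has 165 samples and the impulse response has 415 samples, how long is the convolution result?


Linear convolution output length:
L = N + M - 1
  = 165 + 415 - 1
  = 579 samples

579


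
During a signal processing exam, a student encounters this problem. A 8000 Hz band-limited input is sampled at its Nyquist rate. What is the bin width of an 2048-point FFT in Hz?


Step 1 — Nyquist sampling rate:
fs = 2 * fmax = 2 * 8000 = 16000 Hz

Step 2 — DFT bin spacing:
df = fs / N = 16000 / 2048 = 7.8125 Hz

7.8125 Hz


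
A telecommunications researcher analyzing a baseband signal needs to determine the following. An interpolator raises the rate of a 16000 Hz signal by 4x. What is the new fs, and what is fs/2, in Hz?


Step 1 — output sample rate after interpolation by L:
fs_out = L * fs_in = 4 * 16000 = 64000 Hz

Step 2 — Nyquist frequency of the output stream:
f_Nyq = fs_out / 2 = 64000 / 2 = 32000.0 Hz

fs_out = 64000 Hz; f_Nyquist = 32000.0 Hz


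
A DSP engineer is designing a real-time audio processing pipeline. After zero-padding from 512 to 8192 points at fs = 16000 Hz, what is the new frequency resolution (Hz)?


Frequency resolution after zero-padding:
N_padded = 512 * 16 = 8192
df = fs / N_padded
   = 16000 / 8192
   = 1.9531 Hz

1.9531 Hz


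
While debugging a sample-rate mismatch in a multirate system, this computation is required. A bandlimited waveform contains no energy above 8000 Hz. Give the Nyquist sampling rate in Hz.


The Nyquist rate is twice the maximum frequency component.
fs_min = 2 * fmax
      = 2 * 8000
      = 16000 Hz

16000


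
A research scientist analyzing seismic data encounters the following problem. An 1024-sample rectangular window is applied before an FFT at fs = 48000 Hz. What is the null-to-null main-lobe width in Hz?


Main lobe width for a rectangular window:
Width = 2 * fs / N
      = 2 * 48000 / 1024
      = 96000 / 1024
      = 93.75 Hz

93.75 Hz


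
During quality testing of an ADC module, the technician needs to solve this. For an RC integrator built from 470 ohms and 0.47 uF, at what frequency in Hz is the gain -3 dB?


Cutoff frequency of a first-order RC filter:
fc = 1 / (2 * pi * R * C)
C = 0.47 uF = 4.7e-07 F
fc = 1 / (2 * pi * 470 * 4.7e-07)
   = 1 / 0.001387955634356
   = 720.484124 Hz

720.484124 Hz


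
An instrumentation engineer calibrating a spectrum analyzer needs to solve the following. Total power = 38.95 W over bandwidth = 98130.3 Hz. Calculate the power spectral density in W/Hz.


Power spectral density:
PSD = P / BW
    = 38.95 / 98130.3
    = 0.00039692 W/Hz

0.00039692 W/Hz


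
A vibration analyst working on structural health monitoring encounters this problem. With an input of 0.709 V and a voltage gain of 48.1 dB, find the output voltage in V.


Output voltage from dB gain:
V_out = V_in * 10^(gain_dB / 20)
      = 0.709 * 10^(48.1 / 20)
      = 0.709 * 254.097271
      = 180.155 V

180.155 V


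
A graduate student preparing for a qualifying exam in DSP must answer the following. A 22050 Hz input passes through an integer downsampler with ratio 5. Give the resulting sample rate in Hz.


Decimation reduces the sample rate:
fs_out = fs_in / M
       = 22050 / 5
       = 4410.0 Hz

4410.0 Hz


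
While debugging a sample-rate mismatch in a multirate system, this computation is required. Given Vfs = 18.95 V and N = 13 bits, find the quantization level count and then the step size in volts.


Step 1 — number of quantization levels:
L = 2^N = 2^13 = 8192

Step 2 — LSB step size:
delta = Vfs / L
      = 18.95 / 8192
      = 0.00231323 V

Levels = 8192; step size = 0.00231323 V


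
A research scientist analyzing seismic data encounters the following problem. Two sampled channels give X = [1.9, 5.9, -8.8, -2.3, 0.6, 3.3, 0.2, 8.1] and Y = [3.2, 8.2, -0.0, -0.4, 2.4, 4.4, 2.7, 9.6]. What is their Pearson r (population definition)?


Pearson correlation coefficient (population):
r = cov(X,Y) / (std(X) * std(Y))
Mean X = 1.1125, Mean Y = 3.7625
Cov(X,Y) = 14.519219
Std(X) = 4.849597, Std(Y) = 3.334643
r = 0.8978

0.8978


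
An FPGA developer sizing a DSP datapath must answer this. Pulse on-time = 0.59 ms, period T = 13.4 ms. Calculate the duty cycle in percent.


Duty cycle as a percentage:
DC = (t_on / T) * 100
   = (0.59 / 13.4) * 100
   = 0.04403 * 100
   = 4.4 %

4.4 %


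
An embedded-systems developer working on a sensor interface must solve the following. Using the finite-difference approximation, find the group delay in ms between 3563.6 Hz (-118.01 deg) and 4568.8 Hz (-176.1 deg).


Group delay from phase difference:
tau = -d(phi)/d(omega)
d(phi) = -58.09 deg = -1.013862 rad
d(omega) = 2*pi*(4568.8 - 3563.6) = 6315.8579 rad/s
tau = -(-1.013862) / 6315.8579
    = 0.1605 ms

0.1605 ms


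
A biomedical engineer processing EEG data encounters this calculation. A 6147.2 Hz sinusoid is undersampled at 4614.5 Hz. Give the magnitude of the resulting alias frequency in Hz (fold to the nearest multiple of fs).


Compute the nearest integer multiple of fs to the signal:
n = round(6147.2 / 4614.5) = 1
f_alias = |6147.2 - 1 * 4614.5|
        = |6147.2 - 4614.5|
        = 1532.7 Hz

1532.7


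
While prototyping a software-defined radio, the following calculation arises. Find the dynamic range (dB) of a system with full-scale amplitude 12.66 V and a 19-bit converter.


Dynamic range from full-scale to LSB:
V_min = V_max / 2^bits = 12.66 / 2^19
DR = 20 * log10(V_max / V_min)
   = 20 * log10(2^19)
   = 20 * 19 * log10(2)
   = 114.39 dB

114.39 dB


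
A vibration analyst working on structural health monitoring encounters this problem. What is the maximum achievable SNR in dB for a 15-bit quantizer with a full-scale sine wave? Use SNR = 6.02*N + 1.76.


Theoretical SNR for a full-scale sinusoid:
SNR = 6.02 * N + 1.76
    = 6.02 * 15 + 1.76
    = 90.3 + 1.76
    = 92.06 dB

92.06 dB


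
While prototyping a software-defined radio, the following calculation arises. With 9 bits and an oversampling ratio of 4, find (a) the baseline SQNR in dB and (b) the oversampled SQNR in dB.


Step 1 — baseline SQNR at Nyquist:
SQNR_base = 6.02*N + 1.76
          = 6.02*9 + 1.76
          = 55.94 dB

Step 2 — oversampling processing gain:
G = 10*log10(OSR) = 10*log10(4) = 6.02 dB

Step 3 — total:
SQNR_total = 55.94 + 6.02 = 61.96 dB

Base SQNR = 55.94 dB; oversampled SQNR = 61.96 dB


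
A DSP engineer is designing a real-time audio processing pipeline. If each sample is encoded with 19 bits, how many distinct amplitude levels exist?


Number of quantization levels = 2^N
= 2^19
= 524288

524288


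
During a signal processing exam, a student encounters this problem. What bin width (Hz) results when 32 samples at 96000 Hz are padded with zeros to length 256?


Frequency resolution after zero-padding:
N_padded = 32 * 8 = 256
df = fs / N_padded
   = 96000 / 256
   = 375.0 Hz

375.0 Hz


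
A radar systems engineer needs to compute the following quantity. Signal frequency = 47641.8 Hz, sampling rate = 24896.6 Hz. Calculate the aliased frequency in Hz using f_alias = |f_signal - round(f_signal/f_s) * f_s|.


Compute the nearest integer multiple of fs to the signal:
n = round(47641.8 / 24896.6) = 2
f_alias = |47641.8 - 2 * 24896.6|
        = |47641.8 - 49793.2|
        = 2151.4 Hz

2151.4


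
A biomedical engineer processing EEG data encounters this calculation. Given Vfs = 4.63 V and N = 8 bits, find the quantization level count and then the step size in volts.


Step 1 — number of quantization levels:
L = 2^N = 2^8 = 256

Step 2 — LSB step size:
delta = Vfs / L
      = 4.63 / 256
      = 0.01808594 V

Levels = 256; step size = 0.01808594 V


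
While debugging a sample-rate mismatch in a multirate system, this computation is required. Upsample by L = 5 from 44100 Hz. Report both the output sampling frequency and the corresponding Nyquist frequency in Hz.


Step 1 — output sample rate after interpolation by L:
fs_out = L * fs_in = 5 * 44100 = 220500 Hz

Step 2 — Nyquist frequency of the output stream:
f_Nyq = fs_out / 2 = 220500 / 2 = 110250.0 Hz

fs_out = 220500 Hz; f_Nyquist = 110250.0 Hz


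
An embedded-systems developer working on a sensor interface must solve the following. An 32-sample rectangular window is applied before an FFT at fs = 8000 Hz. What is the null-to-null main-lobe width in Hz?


Main lobe width for a rectangular window:
Width = 2 * fs / N
      = 2 * 8000 / 32
      = 16000 / 32
      = 500.0 Hz

500.0 Hz


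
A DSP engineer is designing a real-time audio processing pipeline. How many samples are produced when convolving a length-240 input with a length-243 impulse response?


Linear convolution output length:
L = N + M - 1
  = 240 + 243 - 1
  = 482 samples

482


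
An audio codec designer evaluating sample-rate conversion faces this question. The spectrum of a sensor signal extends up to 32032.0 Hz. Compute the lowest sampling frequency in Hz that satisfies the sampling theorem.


The Nyquist rate is twice the maximum frequency component.
fs_min = 2 * fmax
      = 2 * 32032.0
      = 64064.0 Hz

64064.0


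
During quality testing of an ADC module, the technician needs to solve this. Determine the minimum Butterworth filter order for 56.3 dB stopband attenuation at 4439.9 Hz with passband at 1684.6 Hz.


Butterworth filter order formula:
n = log10(10^(A/10) - 1) / (2 * log10(f_stop/f_pass))
10^(56.3/10) - 1 = 426578.5188
f_stop/f_pass = 4439.9 / 1684.6 = 2.6356
n = 6.6884 -> ceil = 7

7


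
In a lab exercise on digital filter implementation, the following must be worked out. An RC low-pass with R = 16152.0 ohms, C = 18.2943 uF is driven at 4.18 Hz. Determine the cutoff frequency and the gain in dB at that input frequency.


Step 1 — cutoff frequency:
fc = 1 / (2*pi*R*C)
C = 18.2943 uF = 1.82943e-05 F
fc = 1 / (2*pi*16152.0*1.82943e-05)
   = 0.538614 Hz

Step 2 — magnitude at f = 4.18 Hz:
|H(f)| = 1 / sqrt(1 + (f/fc)^2)
f/fc = 4.18 / 0.538614 = 7.76066
|H| = 1 / sqrt(1 + 60.227844) = 0.1277984
|H|_dB = 20*log10(0.1277984) = -17.87 dB

fc = 0.538614 Hz; |H(4.18 Hz)| = -17.87 dB


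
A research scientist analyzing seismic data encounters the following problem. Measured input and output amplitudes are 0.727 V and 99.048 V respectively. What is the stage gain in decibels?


Voltage gain in dB:
G = 20 * log10(Vout / Vin)
  = 20 * log10(99.048 / 0.727)
  = 20 * log10(136.242091)
  = 20 * 2.134311
  = 42.69 dB

42.69 dB


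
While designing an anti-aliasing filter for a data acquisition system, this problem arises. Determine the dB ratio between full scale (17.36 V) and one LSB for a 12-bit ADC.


Dynamic range from full-scale to LSB:
V_min = V_max / 2^bits = 17.36 / 2^12
DR = 20 * log10(V_max / V_min)
   = 20 * log10(2^12)
   = 20 * 12 * log10(2)
   = 72.25 dB

72.25 dB


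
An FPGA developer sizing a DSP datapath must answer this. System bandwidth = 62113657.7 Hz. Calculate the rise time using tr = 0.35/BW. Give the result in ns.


Rise time from bandwidth relationship:
tr = 0.35 / BW
   = 0.35 / 62113657.7
   = 5.634831581e-09 s
   = 5.6348 ns

5.6348 ns


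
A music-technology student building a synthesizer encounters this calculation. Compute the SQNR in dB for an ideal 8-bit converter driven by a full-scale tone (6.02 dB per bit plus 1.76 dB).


Theoretical SNR for a full-scale sinusoid:
SNR = 6.02 * N + 1.76
    = 6.02 * 8 + 1.76
    = 48.16 + 1.76
    = 49.92 dB

49.92 dB


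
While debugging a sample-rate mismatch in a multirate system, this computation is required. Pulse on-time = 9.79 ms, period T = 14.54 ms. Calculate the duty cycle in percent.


Duty cycle as a percentage:
DC = (t_on / T) * 100
   = (9.79 / 14.54) * 100
   = 0.673315 * 100
   = 67.33 %

67.33 %
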